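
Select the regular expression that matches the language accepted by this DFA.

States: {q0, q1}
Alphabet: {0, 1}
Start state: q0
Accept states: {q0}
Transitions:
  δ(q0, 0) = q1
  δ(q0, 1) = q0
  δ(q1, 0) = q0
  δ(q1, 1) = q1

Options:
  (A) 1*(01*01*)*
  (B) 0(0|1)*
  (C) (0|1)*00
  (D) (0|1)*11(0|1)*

Check each option against the DFA on short strings; one disagreement eliminates an option:
  (A) 1*(01*01*)*: agrees with the DFA on every string of length ≤ 6
  (B) 0(0|1)*: on ε the DFA stays in q0 and accepts (q0 ∈ Accept), but the regex does not match it → eliminate
  (C) (0|1)*00: on ε the DFA stays in q0 and accepts (q0 ∈ Accept), but the regex does not match it → eliminate
  (D) (0|1)*11(0|1)*: on ε the DFA stays in q0 and accepts (q0 ∈ Accept), but the regex does not match it → eliminate
Only (A) is consistent with the DFA.
(A) 1*(01*01*)*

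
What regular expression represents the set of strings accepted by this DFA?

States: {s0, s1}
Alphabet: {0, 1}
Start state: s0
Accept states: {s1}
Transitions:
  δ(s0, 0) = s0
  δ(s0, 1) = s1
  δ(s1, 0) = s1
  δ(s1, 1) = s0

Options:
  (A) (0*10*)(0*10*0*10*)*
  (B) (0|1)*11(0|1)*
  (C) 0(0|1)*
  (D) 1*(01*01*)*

Check each option against the DFA on short strings; one disagreement eliminates an option:
  (A) (0*10*)(0*10*0*10*)*: agrees with the DFA on every string of length ≤ 6
  (B) (0|1)*11(0|1)*: on '1' the DFA goes s0 → s1 and accepts (s1 ∈ Accept), but the regex does not match it → eliminate
  (C) 0(0|1)*: on '0' the DFA goes s0 → s0 and rejects (s0 ∉ Accept), but the regex matches it → eliminate
  (D) 1*(01*01*)*: on ε the DFA stays in s0 and rejects (s0 ∉ Accept), but the regex matches it → eliminate
Only (A) is consistent with the DFA.
(A) (0*10*)(0*10*0*10*)*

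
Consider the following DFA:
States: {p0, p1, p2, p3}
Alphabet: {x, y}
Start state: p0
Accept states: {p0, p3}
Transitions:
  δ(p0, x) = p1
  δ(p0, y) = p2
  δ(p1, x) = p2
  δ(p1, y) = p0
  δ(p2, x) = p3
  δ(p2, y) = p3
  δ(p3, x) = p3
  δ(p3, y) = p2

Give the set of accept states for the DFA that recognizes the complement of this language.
Complement accept states = All states \ Original accept states
= {p0, p1, p2, p3} \ {p0, p3}
{p1, p2}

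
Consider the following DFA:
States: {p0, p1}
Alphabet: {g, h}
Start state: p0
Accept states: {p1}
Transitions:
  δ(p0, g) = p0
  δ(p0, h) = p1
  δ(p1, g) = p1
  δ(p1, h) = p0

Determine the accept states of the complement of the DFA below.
Complement accept states = All states \ Original accept states
= {p0, p1} \ {p1}
{p0}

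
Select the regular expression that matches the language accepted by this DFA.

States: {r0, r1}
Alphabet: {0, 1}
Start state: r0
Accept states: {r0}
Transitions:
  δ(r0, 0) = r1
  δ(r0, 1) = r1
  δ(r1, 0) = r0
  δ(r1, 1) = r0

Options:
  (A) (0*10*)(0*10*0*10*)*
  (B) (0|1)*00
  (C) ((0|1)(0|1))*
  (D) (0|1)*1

Check each option against the DFA on short strings; one disagreement eliminates an option:
  (A) (0*10*)(0*10*0*10*)*: on ε the DFA stays in r0 and accepts (r0 ∈ Accept), but the regex does not match it → eliminate
  (B) (0|1)*00: on ε the DFA stays in r0 and accepts (r0 ∈ Accept), but the regex does not match it → eliminate
  (C) ((0|1)(0|1))*: agrees with the DFA on every string of length ≤ 6
  (D) (0|1)*1: on ε the DFA stays in r0 and accepts (r0 ∈ Accept), but the regex does not match it → eliminate
Only (C) is consistent with the DFA.
(C) ((0|1)(0|1))*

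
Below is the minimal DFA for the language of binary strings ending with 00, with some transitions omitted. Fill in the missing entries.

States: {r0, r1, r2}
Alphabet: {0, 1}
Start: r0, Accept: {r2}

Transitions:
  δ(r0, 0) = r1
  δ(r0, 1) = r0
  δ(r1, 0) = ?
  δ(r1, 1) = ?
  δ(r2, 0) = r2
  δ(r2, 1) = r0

From the language and accept set, identify what each state tracks — r0: last symbol not 0; r1: one trailing 0; r2: two trailing 0's.
Each missing δ(q, a) is the state matching the new tracked value after reading a.
δ(r1, 0) = r2; δ(r1, 1) = r0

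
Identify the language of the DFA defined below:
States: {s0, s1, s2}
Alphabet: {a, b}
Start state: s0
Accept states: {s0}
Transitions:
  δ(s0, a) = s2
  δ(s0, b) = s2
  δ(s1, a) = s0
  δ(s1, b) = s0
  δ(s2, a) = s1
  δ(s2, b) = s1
Testing a few strings:
  'aaba' → reject
  'b' → reject
  'aaa' → accept
  'abaa' → reject
State roles: s0=length ≡ 0 (mod 3); s1=length ≡ 2 (mod 3); s2=length ≡ 1 (mod 3)
All strings over {a,b} whose length is a multiple of 3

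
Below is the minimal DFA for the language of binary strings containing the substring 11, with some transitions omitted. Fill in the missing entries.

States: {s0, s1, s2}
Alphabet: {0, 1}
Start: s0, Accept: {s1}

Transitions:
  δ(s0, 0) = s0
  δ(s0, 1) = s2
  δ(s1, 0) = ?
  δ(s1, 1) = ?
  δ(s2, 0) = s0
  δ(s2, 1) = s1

From the language and accept set, identify what each state tracks — s0: no progress toward 11; s1: substring 11 seen; s2: one trailing 1.
Each missing δ(q, a) is the state matching the new tracked value after reading a.
δ(s1, 0) = s1; δ(s1, 1) = s1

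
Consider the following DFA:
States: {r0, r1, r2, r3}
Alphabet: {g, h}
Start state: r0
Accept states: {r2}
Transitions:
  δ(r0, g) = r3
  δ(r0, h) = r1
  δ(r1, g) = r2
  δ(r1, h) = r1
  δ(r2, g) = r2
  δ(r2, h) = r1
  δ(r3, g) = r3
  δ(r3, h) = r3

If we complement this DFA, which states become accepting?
Complement accept states = All states \ Original accept states
= {r0, r1, r2, r3} \ {r2}
{r0, r1, r3}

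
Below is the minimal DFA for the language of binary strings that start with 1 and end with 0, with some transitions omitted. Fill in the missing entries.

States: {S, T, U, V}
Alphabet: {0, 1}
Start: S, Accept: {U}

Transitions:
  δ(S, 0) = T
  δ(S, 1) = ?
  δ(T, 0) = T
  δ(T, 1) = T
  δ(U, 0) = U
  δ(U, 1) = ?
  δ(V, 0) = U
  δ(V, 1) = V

From the language and accept set, identify what each state tracks — S: no input read; T: started with 0 (dead); U: started with 1, last symbol 0; V: started with 1, last symbol 1.
Each missing δ(q, a) is the state matching the new tracked value after reading a.
δ(S, 1) = V; δ(U, 1) = V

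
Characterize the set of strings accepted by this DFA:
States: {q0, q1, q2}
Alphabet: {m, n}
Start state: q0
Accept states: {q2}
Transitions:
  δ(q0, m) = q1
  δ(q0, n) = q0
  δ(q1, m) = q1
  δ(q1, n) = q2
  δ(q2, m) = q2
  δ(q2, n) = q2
Testing a few strings:
  'm' → reject
  'mnmm' → accept
  'nmmn' → accept
  'nmm' → reject
State roles: q0=no m seen yet; q1=seen a m, waiting for n; q2=substring mn seen
All strings over {m,n} containing the substring mn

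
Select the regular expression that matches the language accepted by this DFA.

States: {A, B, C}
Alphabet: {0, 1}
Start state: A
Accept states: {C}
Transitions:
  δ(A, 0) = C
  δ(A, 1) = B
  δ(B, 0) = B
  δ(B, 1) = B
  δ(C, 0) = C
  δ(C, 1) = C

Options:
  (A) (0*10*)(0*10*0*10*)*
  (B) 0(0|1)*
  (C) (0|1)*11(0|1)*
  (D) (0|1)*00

Check each option against the DFA on short strings; one disagreement eliminates an option:
  (A) (0*10*)(0*10*0*10*)*: on '0' the DFA goes A → C and accepts (C ∈ Accept), but the regex does not match it → eliminate
  (B) 0(0|1)*: agrees with the DFA on every string of length ≤ 6
  (C) (0|1)*11(0|1)*: on '0' the DFA goes A → C and accepts (C ∈ Accept), but the regex does not match it → eliminate
  (D) (0|1)*00: on '0' the DFA goes A → C and accepts (C ∈ Accept), but the regex does not match it → eliminate
Only (B) is consistent with the DFA.
(B) 0(0|1)*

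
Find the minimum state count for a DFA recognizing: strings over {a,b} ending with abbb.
By Myhill–Nerode, count the distinguishable equivalence classes: 5 classes — one per longest suffix of the input that is a prefix of 'abbb' (lengths 0 through 4); only the length-4 class is accepting.
5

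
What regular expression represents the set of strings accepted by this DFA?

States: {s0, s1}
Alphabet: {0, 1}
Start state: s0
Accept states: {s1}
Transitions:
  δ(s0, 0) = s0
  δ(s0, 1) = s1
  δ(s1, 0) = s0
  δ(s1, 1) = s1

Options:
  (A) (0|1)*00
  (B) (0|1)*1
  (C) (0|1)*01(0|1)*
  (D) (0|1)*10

Check each option against the DFA on short strings; one disagreement eliminates an option:
  (A) (0|1)*00: on '1' the DFA goes s0 → s1 and accepts (s1 ∈ Accept), but the regex does not match it → eliminate
  (B) (0|1)*1: agrees with the DFA on every string of length ≤ 6
  (C) (0|1)*01(0|1)*: on '1' the DFA goes s0 → s1 and accepts (s1 ∈ Accept), but the regex does not match it → eliminate
  (D) (0|1)*10: on '1' the DFA goes s0 → s1 and accepts (s1 ∈ Accept), but the regex does not match it → eliminate
Only (B) is consistent with the DFA.
(B) (0|1)*1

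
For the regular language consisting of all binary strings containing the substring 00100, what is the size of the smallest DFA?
By Myhill–Nerode, count the distinguishable equivalence classes: 6 classes — one per longest suffix of the input that is a prefix of '00100' (lengths 0 through 4), plus an absorbing 'already seen 00100' class.
6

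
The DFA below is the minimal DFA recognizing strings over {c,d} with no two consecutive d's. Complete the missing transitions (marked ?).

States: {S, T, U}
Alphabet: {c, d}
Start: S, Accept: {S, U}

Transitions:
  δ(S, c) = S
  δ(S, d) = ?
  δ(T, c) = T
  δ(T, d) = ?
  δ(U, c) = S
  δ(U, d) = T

From the language and accept set, identify what each state tracks — S: last symbol not d (ok); T: saw dd (dead); U: last symbol d (ok).
Each missing δ(q, a) is the state matching the new tracked value after reading a.
δ(S, d) = U; δ(T, d) = T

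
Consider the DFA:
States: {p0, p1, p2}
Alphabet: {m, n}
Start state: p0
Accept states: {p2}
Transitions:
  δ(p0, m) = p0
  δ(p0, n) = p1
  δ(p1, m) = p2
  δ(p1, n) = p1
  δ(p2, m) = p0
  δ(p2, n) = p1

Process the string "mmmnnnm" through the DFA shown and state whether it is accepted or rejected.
Processing string "mmmnnnm":
  p0 --m--> p0
  p0 --m--> p0
  p0 --m--> p0
  p0 --n--> p1
  p1 --n--> p1
  p1 --n--> p1
  p1 --m--> p2
Final state: p2
Accept states: {p2}
Yes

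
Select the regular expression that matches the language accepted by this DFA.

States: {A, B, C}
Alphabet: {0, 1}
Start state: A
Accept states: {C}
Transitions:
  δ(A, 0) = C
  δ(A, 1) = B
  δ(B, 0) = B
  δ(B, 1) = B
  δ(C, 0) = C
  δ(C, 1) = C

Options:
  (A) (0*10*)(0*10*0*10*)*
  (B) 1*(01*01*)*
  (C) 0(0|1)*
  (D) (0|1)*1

Check each option against the DFA on short strings; one disagreement eliminates an option:
  (A) (0*10*)(0*10*0*10*)*: on '0' the DFA goes A → C and accepts (C ∈ Accept), but the regex does not match it → eliminate
  (B) 1*(01*01*)*: on ε the DFA stays in A and rejects (A ∉ Accept), but the regex matches it → eliminate
  (C) 0(0|1)*: agrees with the DFA on every string of length ≤ 6
  (D) (0|1)*1: on '0' the DFA goes A → C and accepts (C ∈ Accept), but the regex does not match it → eliminate
Only (C) is consistent with the DFA.
(C) 0(0|1)*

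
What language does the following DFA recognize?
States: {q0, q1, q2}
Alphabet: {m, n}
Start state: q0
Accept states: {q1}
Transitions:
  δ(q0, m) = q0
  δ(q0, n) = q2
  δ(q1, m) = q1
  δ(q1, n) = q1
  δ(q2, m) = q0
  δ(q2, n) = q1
Testing a few strings:
  'nnm' → accept
  'mn' → reject
  'm' → reject
  'n' → reject
State roles: q0=no progress toward nn; q1=substring nn seen; q2=one trailing n
All strings over {m,n} containing the substring nn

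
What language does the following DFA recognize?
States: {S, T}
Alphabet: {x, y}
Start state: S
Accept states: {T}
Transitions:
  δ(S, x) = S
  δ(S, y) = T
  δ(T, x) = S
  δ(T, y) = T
Testing a few strings:
  'xx' → reject
  'y' → accept
  'x' → reject
  'yyx' → reject
State roles: S=last symbol not y; T=last symbol is y
All strings over {x,y} ending with y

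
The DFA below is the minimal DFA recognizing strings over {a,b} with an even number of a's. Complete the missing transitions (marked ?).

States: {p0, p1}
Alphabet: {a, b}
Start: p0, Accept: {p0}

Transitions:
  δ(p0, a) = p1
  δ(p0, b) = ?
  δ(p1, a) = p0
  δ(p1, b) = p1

From the language and accept set, identify what each state tracks — p0: even number of a's so far; p1: odd number of a's so far.
Each missing δ(q, a) is the state matching the new tracked value after reading a.
δ(p0, b) = p0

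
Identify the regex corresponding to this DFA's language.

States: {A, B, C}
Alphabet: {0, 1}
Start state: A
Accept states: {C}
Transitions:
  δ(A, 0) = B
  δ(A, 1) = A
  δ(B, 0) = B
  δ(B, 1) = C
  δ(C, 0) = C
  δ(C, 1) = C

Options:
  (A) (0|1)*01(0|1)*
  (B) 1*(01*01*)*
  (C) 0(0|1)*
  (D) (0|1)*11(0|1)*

Check each option against the DFA on short strings; one disagreement eliminates an option:
  (A) (0|1)*01(0|1)*: agrees with the DFA on every string of length ≤ 6
  (B) 1*(01*01*)*: on ε the DFA stays in A and rejects (A ∉ Accept), but the regex matches it → eliminate
  (C) 0(0|1)*: on '0' the DFA goes A → B and rejects (B ∉ Accept), but the regex matches it → eliminate
  (D) (0|1)*11(0|1)*: on '01' the DFA goes A → B → C and accepts (C ∈ Accept), but the regex does not match it → eliminate
Only (A) is consistent with the DFA.
(A) (0|1)*01(0|1)*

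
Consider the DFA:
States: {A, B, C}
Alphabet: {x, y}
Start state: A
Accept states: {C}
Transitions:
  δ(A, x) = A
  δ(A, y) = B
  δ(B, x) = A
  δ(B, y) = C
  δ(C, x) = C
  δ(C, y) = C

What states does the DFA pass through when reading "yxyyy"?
read 'y': A → B
  read 'x': B → A
  read 'y': A → B
  read 'y': B → C
  read 'y': C → C
A -> B -> A -> B -> C -> C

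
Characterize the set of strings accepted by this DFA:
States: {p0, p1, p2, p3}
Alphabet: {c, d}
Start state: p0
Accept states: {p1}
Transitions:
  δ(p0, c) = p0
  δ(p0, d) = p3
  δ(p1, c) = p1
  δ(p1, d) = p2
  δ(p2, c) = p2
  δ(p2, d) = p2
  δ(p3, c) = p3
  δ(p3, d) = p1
Testing a few strings:
  'c' → reject
  'dcdd' → reject
  'dccd' → accept
  'dddd' → reject
State roles: p0=zero d's; p1=two d's; p2=≥ three d's (dead); p3=one d
All strings over {c,d} containing exactly two d's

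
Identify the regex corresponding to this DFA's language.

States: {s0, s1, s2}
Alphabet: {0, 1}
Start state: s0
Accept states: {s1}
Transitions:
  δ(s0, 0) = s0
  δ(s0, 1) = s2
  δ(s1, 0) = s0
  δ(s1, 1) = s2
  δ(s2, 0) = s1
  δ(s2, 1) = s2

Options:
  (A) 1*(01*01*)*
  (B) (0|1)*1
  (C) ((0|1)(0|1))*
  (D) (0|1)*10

Check each option against the DFA on short strings; one disagreement eliminates an option:
  (A) 1*(01*01*)*: on ε the DFA stays in s0 and rejects (s0 ∉ Accept), but the regex matches it → eliminate
  (B) (0|1)*1: on '1' the DFA goes s0 → s2 and rejects (s2 ∉ Accept), but the regex matches it → eliminate
  (C) ((0|1)(0|1))*: on ε the DFA stays in s0 and rejects (s0 ∉ Accept), but the regex matches it → eliminate
  (D) (0|1)*10: agrees with the DFA on every string of length ≤ 6
Only (D) is consistent with the DFA.
(D) (0|1)*10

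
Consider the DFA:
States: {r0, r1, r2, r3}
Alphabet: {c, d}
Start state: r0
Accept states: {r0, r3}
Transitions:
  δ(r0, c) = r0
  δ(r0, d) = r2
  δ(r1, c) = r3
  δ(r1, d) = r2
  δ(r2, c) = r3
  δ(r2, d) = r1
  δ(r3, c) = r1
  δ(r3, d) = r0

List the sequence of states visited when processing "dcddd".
read 'd': r0 → r2
  read 'c': r2 → r3
  read 'd': r3 → r0
  read 'd': r0 → r2
  read 'd': r2 → r1
r0 -> r2 -> r3 -> r0 -> r2 -> r1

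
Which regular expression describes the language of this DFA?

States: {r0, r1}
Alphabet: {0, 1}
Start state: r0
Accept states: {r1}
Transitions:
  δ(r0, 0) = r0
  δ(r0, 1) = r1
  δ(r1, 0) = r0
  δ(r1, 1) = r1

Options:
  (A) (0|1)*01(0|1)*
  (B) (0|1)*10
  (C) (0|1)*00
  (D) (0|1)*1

Check each option against the DFA on short strings; one disagreement eliminates an option:
  (A) (0|1)*01(0|1)*: on '1' the DFA goes r0 → r1 and accepts (r1 ∈ Accept), but the regex does not match it → eliminate
  (B) (0|1)*10: on '1' the DFA goes r0 → r1 and accepts (r1 ∈ Accept), but the regex does not match it → eliminate
  (C) (0|1)*00: on '1' the DFA goes r0 → r1 and accepts (r1 ∈ Accept), but the regex does not match it → eliminate
  (D) (0|1)*1: agrees with the DFA on every string of length ≤ 6
Only (D) is consistent with the DFA.
(D) (0|1)*1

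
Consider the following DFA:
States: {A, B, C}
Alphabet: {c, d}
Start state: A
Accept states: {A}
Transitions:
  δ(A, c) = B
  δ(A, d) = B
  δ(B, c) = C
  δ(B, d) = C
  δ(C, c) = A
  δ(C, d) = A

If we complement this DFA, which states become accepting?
Complement accept states = All states \ Original accept states
= {A, B, C} \ {A}
{B, C}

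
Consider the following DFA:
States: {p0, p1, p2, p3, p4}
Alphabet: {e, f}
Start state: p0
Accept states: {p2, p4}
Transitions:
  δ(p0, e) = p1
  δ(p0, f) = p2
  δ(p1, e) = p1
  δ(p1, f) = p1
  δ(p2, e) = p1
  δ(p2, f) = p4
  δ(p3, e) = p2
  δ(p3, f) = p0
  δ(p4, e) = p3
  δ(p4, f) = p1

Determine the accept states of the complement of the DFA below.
Complement accept states = All states \ Original accept states
= {p0, p1, p2, p3, p4} \ {p2, p4}
{p0, p1, p3}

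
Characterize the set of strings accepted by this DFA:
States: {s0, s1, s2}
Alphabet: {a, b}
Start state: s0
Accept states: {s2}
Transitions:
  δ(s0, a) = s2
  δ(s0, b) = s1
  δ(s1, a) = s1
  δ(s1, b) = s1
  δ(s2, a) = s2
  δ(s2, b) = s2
Testing a few strings:
  'baa' → reject
  'aa' → accept
  'ba' → reject
  'aaa' → accept
State roles: s0=no input read; s1=started with b (dead); s2=started with a
All strings over {a,b} starting with a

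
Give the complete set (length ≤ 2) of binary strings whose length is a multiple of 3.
ε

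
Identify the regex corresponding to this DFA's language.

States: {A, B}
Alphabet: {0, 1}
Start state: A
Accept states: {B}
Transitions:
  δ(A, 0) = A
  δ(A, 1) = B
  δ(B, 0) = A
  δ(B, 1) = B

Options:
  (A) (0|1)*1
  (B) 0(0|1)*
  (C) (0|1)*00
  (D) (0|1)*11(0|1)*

Check each option against the DFA on short strings; one disagreement eliminates an option:
  (A) (0|1)*1: agrees with the DFA on every string of length ≤ 6
  (B) 0(0|1)*: on '0' the DFA goes A → A and rejects (A ∉ Accept), but the regex matches it → eliminate
  (C) (0|1)*00: on '1' the DFA goes A → B and accepts (B ∈ Accept), but the regex does not match it → eliminate
  (D) (0|1)*11(0|1)*: on '1' the DFA goes A → B and accepts (B ∈ Accept), but the regex does not match it → eliminate
Only (A) is consistent with the DFA.
(A) (0|1)*1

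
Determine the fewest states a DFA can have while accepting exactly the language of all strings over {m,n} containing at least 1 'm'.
By Myhill–Nerode, count the distinguishable equivalence classes: 2 classes — having seen 0, or ≥1 copies of 'm'; any two classes i < j (j ≤ 1) are distinguished by the string m^(1−j), which takes class j to 1 copy (accepted) but leaves class i below 1 (rejected).
2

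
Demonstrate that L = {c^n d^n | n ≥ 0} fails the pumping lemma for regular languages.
Assume L is regular with pumping length p. Idea: pumping the c-block changes the count balance.
Choose s = c^p d^p (length 2p ≥ p). By the pumping lemma, s = xyz with |xy| ≤ p, |y| > 0. So y = c^k for some k > 0 (since xy is entirely within the c's). Pumping gives xy²z = c^(p+k) d^p, which is not in L since p+k ≠ p.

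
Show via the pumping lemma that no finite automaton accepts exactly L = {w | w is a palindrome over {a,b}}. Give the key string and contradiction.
Assume L is regular with pumping length p. Idea: pumping the leading a-block breaks the symmetry.
Choose s = a^p b a^p (a palindrome of length 2p+1 ≥ p). By the pumping lemma, s = xyz with |xy| ≤ p, |y| > 0, so y = a^k with k > 0 (xy lies entirely in the first a^p). Then xy²z = a^(p+k) b a^p, which is not a palindrome since p+k ≠ p.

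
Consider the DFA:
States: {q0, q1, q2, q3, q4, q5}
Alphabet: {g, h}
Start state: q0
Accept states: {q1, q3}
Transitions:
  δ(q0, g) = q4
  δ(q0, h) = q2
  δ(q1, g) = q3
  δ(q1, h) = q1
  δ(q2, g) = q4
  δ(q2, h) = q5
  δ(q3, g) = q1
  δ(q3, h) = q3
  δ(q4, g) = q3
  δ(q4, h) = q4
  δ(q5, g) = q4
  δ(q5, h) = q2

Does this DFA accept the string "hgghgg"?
Processing string "hgghgg":
  q0 --h--> q2
  q2 --g--> q4
  q4 --g--> q3
  q3 --h--> q3
  q3 --g--> q1
  q1 --g--> q3
Final state: q3
Accept states: {q1, q3}
Yes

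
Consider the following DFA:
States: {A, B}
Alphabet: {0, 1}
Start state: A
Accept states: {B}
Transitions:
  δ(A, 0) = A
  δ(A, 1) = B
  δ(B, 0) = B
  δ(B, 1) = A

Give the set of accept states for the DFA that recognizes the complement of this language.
Complement accept states = All states \ Original accept states
= {A, B} \ {B}
{A}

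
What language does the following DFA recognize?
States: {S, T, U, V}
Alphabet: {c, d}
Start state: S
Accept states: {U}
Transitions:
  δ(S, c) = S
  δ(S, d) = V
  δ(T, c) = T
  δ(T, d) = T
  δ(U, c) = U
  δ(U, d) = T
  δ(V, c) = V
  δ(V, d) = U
Testing a few strings:
  'dc' → reject
  'c' → reject
  'cc' → reject
  'cdcd' → accept
State roles: S=zero d's; T=≥ three d's (dead); U=two d's; V=one d
All strings over {c,d} containing exactly two d's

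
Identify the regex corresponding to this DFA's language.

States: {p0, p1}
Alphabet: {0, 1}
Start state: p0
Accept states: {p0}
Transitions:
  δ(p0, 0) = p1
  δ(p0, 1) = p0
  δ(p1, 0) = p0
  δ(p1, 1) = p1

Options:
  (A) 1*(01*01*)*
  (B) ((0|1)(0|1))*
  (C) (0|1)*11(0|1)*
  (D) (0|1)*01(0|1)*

Check each option against the DFA on short strings; one disagreement eliminates an option:
  (A) 1*(01*01*)*: agrees with the DFA on every string of length ≤ 6
  (B) ((0|1)(0|1))*: on '1' the DFA goes p0 → p0 and accepts (p0 ∈ Accept), but the regex does not match it → eliminate
  (C) (0|1)*11(0|1)*: on ε the DFA stays in p0 and accepts (p0 ∈ Accept), but the regex does not match it → eliminate
  (D) (0|1)*01(0|1)*: on ε the DFA stays in p0 and accepts (p0 ∈ Accept), but the regex does not match it → eliminate
Only (A) is consistent with the DFA.
(A) 1*(01*01*)*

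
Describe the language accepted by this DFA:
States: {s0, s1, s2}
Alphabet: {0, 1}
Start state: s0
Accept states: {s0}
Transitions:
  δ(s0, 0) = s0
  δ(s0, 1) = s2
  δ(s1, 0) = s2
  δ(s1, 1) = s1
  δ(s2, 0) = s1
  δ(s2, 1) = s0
Testing a few strings:
  '10' → reject
  '0' → accept
  '1' → reject
  '1000' → reject
State roles: s0=value ≡ 0 (mod 3); s1=value ≡ 2 (mod 3); s2=value ≡ 1 (mod 3)
All binary strings representing a multiple of 3 (read in base 2; leading zeros allowed and ε counts as 0)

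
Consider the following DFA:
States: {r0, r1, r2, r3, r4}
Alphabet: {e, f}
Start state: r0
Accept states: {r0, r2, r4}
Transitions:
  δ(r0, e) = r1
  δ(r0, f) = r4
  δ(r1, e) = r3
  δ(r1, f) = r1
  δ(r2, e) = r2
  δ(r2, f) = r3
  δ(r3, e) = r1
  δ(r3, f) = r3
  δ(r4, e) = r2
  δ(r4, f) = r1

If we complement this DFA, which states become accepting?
Complement accept states = All states \ Original accept states
= {r0, r1, r2, r3, r4} \ {r0, r2, r4}
{r1, r3}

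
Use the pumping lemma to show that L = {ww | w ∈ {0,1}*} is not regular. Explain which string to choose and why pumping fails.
Assume L is regular with pumping length p. Idea: pumping the leading 0-block breaks the equality of the two halves.
Choose s = 0^p 1 0^p 1 ∈ L (with w = 0^p 1). |s| = 2p+2 ≥ p. By the pumping lemma, s = xyz with |xy| ≤ p, |y| > 0, so y = 0^k with k ≥ 1, in the first 0-block. Then xy²z = 0^(p+k) 1 0^p 1, of length 2p+2+k. If k is odd this length is odd, so it cannot be of the form ww. If k is even, each half has length p+1+k/2 ≤ p+k, so the first half lies entirely inside the leading 0-block and contains no 1, while the second half ends in 1; the halves differ. Either way xy²z ∉ L.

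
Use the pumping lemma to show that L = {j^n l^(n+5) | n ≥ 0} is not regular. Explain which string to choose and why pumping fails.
Assume L is regular with pumping length p. Idea: pumping the j-block breaks the fixed offset of 5.
Choose s = j^p l^(p+5) ∈ L. By the pumping lemma, s = xyz with |xy| ≤ p, |y| > 0, so y = j^k with k ≥ 1. Then xy²z = j^(p+k) l^(p+5). For this to be in L we would need p+5 = (p+k)+5, i.e. k = 0, contradicting k ≥ 1. So xy²z ∉ L.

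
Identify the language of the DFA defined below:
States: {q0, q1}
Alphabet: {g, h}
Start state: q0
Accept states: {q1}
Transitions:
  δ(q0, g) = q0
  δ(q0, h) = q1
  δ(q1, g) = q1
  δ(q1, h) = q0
Testing a few strings:
  'hgh' → reject
  'hhg' → reject
  'gh' → accept
  'ghg' → accept
State roles: q0=even number of h's so far; q1=odd number of h's so far
All strings over {g,h} with an odd number of h's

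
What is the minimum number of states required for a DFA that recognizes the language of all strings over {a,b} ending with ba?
By Myhill–Nerode, count the distinguishable equivalence classes: 3 classes — one per longest suffix of the input that is a prefix of 'ba' (lengths 0 through 2); only the length-2 class is accepting.
3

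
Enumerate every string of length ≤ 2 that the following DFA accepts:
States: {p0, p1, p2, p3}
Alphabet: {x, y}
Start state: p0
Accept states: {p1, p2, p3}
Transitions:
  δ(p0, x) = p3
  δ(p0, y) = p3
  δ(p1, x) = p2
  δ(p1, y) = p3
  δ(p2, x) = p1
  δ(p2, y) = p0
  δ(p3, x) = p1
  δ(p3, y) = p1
x, y, xx, xy, yx, yy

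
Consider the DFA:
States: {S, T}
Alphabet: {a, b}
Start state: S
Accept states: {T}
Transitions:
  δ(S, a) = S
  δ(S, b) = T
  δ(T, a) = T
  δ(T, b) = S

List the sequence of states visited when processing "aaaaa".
read 'a': S → S
  read 'a': S → S
  read 'a': S → S
  read 'a': S → S
  read 'a': S → S
S -> S -> S -> S -> S -> S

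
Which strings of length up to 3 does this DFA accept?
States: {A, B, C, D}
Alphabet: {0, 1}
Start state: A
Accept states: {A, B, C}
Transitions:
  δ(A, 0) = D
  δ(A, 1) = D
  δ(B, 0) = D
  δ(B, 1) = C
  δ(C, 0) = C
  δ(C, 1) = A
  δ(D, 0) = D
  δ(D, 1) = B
ε, 01, 11, 001, 011, 101, 111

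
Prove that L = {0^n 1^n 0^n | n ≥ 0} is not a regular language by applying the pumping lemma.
Assume L is regular with pumping length p. Idea: pumping the first 0-block unbalances it against the other two.
Choose s = 0^p 1^p 0^p ∈ L (|s| = 3p ≥ p). By the pumping lemma, s = xyz with |xy| ≤ p, |y| > 0, so y = 0^k with k ≥ 1, inside the first 0-block. Then xy²z = 0^(p+k) 1^p 0^p. The first block has length p+k ≠ p, so the three block lengths are no longer equal and xy²z ∉ L.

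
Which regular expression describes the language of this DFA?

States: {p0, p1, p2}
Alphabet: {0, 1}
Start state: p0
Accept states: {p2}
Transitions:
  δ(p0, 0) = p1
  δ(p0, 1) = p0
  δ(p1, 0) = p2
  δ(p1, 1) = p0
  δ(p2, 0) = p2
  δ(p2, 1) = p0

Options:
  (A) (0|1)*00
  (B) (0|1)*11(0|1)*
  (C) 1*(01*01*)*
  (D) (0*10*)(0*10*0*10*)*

Check each option against the DFA on short strings; one disagreement eliminates an option:
  (A) (0|1)*00: agrees with the DFA on every string of length ≤ 6
  (B) (0|1)*11(0|1)*: on '00' the DFA goes p0 → p1 → p2 and accepts (p2 ∈ Accept), but the regex does not match it → eliminate
  (C) 1*(01*01*)*: on ε the DFA stays in p0 and rejects (p0 ∉ Accept), but the regex matches it → eliminate
  (D) (0*10*)(0*10*0*10*)*: on '1' the DFA goes p0 → p0 and rejects (p0 ∉ Accept), but the regex matches it → eliminate
Only (A) is consistent with the DFA.
(A) (0|1)*00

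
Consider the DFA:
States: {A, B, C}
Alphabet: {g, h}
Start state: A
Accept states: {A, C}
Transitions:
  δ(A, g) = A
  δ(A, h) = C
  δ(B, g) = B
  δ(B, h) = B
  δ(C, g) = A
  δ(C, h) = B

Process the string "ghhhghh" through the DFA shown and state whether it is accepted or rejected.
Processing string "ghhhghh":
  A --g--> A
  A --h--> C
  C --h--> B
  B --h--> B
  B --g--> B
  B --h--> B
  B --h--> B
Final state: B
Accept states: {A, C}
No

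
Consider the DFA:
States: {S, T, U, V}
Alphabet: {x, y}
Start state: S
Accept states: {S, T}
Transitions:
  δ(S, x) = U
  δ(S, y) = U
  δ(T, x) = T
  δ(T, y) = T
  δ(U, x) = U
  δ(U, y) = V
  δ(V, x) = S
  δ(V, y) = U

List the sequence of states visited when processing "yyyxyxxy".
read 'y': S → U
  read 'y': U → V
  read 'y': V → U
  read 'x': U → U
  read 'y': U → V
  read 'x': V → S
  read 'x': S → U
  read 'y': U → V
S -> U -> V -> U -> U -> V -> S -> U -> V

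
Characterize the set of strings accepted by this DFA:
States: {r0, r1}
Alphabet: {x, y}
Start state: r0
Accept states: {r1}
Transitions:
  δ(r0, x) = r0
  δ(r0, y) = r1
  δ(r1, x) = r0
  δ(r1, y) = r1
Testing a few strings:
  'xxx' → reject
  'yx' → reject
  'xy' → accept
  'y' → accept
State roles: r0=last symbol not y; r1=last symbol is y
All strings over {x,y} ending with y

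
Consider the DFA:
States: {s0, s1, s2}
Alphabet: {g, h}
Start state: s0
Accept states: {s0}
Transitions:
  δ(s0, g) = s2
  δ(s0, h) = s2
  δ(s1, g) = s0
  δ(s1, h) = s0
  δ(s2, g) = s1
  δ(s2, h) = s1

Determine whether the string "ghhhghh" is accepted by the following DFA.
Processing string "ghhhghh":
  s0 --g--> s2
  s2 --h--> s1
  s1 --h--> s0
  s0 --h--> s2
  s2 --g--> s1
  s1 --h--> s0
  s0 --h--> s2
Final state: s2
Accept states: {s0}
No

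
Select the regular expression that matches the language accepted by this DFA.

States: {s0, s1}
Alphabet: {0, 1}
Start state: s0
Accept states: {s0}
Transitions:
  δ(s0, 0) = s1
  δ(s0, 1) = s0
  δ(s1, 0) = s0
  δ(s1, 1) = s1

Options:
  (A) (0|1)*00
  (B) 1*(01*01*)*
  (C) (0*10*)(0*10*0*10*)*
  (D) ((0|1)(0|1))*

Check each option against the DFA on short strings; one disagreement eliminates an option:
  (A) (0|1)*00: on ε the DFA stays in s0 and accepts (s0 ∈ Accept), but the regex does not match it → eliminate
  (B) 1*(01*01*)*: agrees with the DFA on every string of length ≤ 6
  (C) (0*10*)(0*10*0*10*)*: on ε the DFA stays in s0 and accepts (s0 ∈ Accept), but the regex does not match it → eliminate
  (D) ((0|1)(0|1))*: on '1' the DFA goes s0 → s0 and accepts (s0 ∈ Accept), but the regex does not match it → eliminate
Only (B) is consistent with the DFA.
(B) 1*(01*01*)*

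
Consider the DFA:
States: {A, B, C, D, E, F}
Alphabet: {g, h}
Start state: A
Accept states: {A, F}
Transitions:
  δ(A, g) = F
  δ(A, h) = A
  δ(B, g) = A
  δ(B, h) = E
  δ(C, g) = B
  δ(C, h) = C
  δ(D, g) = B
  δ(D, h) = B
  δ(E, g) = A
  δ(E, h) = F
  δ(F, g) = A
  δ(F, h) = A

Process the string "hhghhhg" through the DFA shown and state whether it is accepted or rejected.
Processing string "hhghhhg":
  A --h--> A
  A --h--> A
  A --g--> F
  F --h--> A
  A --h--> A
  A --h--> A
  A --g--> F
Final state: F
Accept states: {A, F}
Yes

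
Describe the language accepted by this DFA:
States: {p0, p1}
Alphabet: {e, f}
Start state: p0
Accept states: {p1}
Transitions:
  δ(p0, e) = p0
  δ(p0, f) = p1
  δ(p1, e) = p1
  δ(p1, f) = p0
Testing a few strings:
  'f' → accept
  'fef' → reject
  'fe' → accept
  'e' → reject
State roles: p0=even number of f's so far; p1=odd number of f's so far
All strings over {e,f} with an odd number of f's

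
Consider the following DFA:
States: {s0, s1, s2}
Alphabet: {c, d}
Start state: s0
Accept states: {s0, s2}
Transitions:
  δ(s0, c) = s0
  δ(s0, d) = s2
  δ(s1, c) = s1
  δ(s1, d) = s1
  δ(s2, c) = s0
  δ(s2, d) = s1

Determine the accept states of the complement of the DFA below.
Complement accept states = All states \ Original accept states
= {s0, s1, s2} \ {s0, s2}
{s1}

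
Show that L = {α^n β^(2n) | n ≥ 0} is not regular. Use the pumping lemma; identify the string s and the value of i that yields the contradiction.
Assume L is regular with pumping length p. Idea: pumping the α-block breaks the 1:2 ratio.
Choose s = α^p β^(2p) (length 3p ≥ p). By the pumping lemma, s = xyz with |xy| ≤ p, |y| > 0, so y = α^k with k ≥ 1. Then xy²z = α^(p+k) β^(2p). For this to be in L we would need 2p = 2(p+k), i.e. 2k = 0, contradicting k ≥ 1. So xy²z ∉ L.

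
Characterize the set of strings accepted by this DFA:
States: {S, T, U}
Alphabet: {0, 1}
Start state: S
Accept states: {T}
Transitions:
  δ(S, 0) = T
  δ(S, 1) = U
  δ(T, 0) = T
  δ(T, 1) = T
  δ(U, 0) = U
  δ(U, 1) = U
Testing a few strings:
  '11' → reject
  '00' → accept
  '010' → accept
  '1' → reject
State roles: S=no input read; T=started with 0; U=started with 1 (dead)
All binary strings starting with 0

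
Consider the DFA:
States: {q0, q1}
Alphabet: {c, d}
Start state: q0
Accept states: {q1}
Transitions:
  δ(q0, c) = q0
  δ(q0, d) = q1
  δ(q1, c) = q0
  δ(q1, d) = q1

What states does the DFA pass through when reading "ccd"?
read 'c': q0 → q0
  read 'c': q0 → q0
  read 'd': q0 → q1
q0 -> q0 -> q0 -> q1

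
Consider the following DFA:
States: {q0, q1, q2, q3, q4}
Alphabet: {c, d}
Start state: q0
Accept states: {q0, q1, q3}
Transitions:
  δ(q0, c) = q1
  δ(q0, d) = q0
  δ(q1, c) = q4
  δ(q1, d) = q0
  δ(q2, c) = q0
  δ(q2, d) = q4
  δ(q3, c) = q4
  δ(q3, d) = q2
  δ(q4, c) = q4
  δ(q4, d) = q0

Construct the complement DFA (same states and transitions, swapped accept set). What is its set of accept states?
Complement accept states = All states \ Original accept states
= {q0, q1, q2, q3, q4} \ {q0, q1, q3}
{q2, q4}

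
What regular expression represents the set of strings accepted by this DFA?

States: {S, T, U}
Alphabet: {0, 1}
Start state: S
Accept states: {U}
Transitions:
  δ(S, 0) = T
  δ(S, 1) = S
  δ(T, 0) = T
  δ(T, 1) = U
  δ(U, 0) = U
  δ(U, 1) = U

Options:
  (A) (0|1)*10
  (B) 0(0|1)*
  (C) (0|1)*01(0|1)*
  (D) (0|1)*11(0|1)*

Check each option against the DFA on short strings; one disagreement eliminates an option:
  (A) (0|1)*10: on '01' the DFA goes S → T → U and accepts (U ∈ Accept), but the regex does not match it → eliminate
  (B) 0(0|1)*: on '0' the DFA goes S → T and rejects (T ∉ Accept), but the regex matches it → eliminate
  (C) (0|1)*01(0|1)*: agrees with the DFA on every string of length ≤ 6
  (D) (0|1)*11(0|1)*: on '01' the DFA goes S → T → U and accepts (U ∈ Accept), but the regex does not match it → eliminate
Only (C) is consistent with the DFA.
(C) (0|1)*01(0|1)*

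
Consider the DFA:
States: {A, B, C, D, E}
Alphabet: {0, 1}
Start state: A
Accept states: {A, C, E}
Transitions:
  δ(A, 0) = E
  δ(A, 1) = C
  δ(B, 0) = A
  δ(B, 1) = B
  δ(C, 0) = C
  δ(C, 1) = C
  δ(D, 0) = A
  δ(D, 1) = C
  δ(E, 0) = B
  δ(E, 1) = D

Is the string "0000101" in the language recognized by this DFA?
Processing string "0000101":
  A --0--> E
  E --0--> B
  B --0--> A
  A --0--> E
  E --1--> D
  D --0--> A
  A --1--> C
Final state: C
Accept states: {A, C, E}
Yes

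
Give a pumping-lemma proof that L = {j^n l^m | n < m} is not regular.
Assume L is regular with pumping length p. Idea: pumping up the j-block makes the j-count reach the l-count.
Choose s = j^p l^(p+1) ∈ L. By the pumping lemma, s = xyz with |xy| ≤ p, |y| > 0, so y = j^k with k ≥ 1. Then xy²z = j^(p+k) l^(p+1). Since p+k ≥ p+1, the number of j's is no longer strictly less than the number of l's, so xy²z ∉ L.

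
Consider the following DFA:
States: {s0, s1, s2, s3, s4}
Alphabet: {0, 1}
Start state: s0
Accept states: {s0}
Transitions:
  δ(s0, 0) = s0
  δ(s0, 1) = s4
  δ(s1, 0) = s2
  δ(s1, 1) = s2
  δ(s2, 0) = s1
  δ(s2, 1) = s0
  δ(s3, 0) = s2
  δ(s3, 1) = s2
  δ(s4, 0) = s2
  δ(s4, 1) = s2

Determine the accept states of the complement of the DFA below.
Complement accept states = All states \ Original accept states
= {s0, s1, s2, s3, s4} \ {s0}
{s1, s2, s3, s4}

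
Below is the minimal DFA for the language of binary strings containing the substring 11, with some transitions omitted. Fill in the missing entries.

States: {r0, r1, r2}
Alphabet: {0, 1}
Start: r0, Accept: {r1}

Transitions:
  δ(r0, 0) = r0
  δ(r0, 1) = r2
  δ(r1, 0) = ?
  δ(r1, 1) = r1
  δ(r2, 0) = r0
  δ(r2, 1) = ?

From the language and accept set, identify what each state tracks — r0: no progress toward 11; r1: substring 11 seen; r2: one trailing 1.
Each missing δ(q, a) is the state matching the new tracked value after reading a.
δ(r1, 0) = r1; δ(r2, 1) = r1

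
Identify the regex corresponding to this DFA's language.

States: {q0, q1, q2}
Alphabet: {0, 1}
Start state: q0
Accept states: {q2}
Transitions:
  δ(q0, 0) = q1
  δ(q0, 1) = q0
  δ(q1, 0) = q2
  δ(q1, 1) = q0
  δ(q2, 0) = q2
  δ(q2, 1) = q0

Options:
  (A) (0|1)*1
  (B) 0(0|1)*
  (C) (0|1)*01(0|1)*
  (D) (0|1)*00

Check each option against the DFA on short strings; one disagreement eliminates an option:
  (A) (0|1)*1: on '1' the DFA goes q0 → q0 and rejects (q0 ∉ Accept), but the regex matches it → eliminate
  (B) 0(0|1)*: on '0' the DFA goes q0 → q1 and rejects (q1 ∉ Accept), but the regex matches it → eliminate
  (C) (0|1)*01(0|1)*: on '00' the DFA goes q0 → q1 → q2 and accepts (q2 ∈ Accept), but the regex does not match it → eliminate
  (D) (0|1)*00: agrees with the DFA on every string of length ≤ 6
Only (D) is consistent with the DFA.
(D) (0|1)*00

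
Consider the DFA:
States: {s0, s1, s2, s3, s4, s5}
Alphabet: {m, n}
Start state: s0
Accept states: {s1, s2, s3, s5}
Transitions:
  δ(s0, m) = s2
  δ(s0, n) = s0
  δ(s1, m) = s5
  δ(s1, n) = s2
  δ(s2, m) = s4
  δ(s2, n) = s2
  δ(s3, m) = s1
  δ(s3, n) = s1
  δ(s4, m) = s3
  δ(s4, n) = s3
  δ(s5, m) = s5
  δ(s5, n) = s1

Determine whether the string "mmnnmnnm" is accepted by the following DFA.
Processing string "mmnnmnnm":
  s0 --m--> s2
  s2 --m--> s4
  s4 --n--> s3
  s3 --n--> s1
  s1 --m--> s5
  s5 --n--> s1
  s1 --n--> s2
  s2 --m--> s4
Final state: s4
Accept states: {s1, s2, s3, s5}
No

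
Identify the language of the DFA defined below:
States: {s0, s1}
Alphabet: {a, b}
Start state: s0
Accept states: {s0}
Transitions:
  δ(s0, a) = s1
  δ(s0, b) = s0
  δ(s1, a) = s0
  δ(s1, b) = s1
Testing a few strings:
  'b' → accept
  'bbb' → accept
  'bab' → reject
  'ab' → reject
State roles: s0=even number of a's so far; s1=odd number of a's so far
All strings over {a,b} with an even number of a's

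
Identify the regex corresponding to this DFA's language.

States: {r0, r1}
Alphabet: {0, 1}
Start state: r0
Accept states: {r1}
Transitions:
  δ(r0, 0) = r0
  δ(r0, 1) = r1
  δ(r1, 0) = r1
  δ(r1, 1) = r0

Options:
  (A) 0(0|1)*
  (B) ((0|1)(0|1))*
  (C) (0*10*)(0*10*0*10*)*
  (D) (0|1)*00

Check each option against the DFA on short strings; one disagreement eliminates an option:
  (A) 0(0|1)*: on '0' the DFA goes r0 → r0 and rejects (r0 ∉ Accept), but the regex matches it → eliminate
  (B) ((0|1)(0|1))*: on ε the DFA stays in r0 and rejects (r0 ∉ Accept), but the regex matches it → eliminate
  (C) (0*10*)(0*10*0*10*)*: agrees with the DFA on every string of length ≤ 6
  (D) (0|1)*00: on '1' the DFA goes r0 → r1 and accepts (r1 ∈ Accept), but the regex does not match it → eliminate
Only (C) is consistent with the DFA.
(C) (0*10*)(0*10*0*10*)*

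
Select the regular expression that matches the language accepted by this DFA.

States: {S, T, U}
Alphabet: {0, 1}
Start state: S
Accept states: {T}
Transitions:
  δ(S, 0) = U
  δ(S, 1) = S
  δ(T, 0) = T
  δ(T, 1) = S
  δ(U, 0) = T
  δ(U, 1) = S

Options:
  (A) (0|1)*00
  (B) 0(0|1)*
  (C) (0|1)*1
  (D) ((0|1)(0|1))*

Check each option against the DFA on short strings; one disagreement eliminates an option:
  (A) (0|1)*00: agrees with the DFA on every string of length ≤ 6
  (B) 0(0|1)*: on '0' the DFA goes S → U and rejects (U ∉ Accept), but the regex matches it → eliminate
  (C) (0|1)*1: on '1' the DFA goes S → S and rejects (S ∉ Accept), but the regex matches it → eliminate
  (D) ((0|1)(0|1))*: on ε the DFA stays in S and rejects (S ∉ Accept), but the regex matches it → eliminate
Only (A) is consistent with the DFA.
(A) (0|1)*00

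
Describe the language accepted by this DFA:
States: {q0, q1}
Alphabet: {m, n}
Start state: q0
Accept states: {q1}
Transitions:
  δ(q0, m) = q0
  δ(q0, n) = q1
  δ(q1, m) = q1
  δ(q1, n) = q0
Testing a few strings:
  'nm' → accept
  'm' → reject
  'nnm' → reject
  'n' → accept
State roles: q0=even number of n's so far; q1=odd number of n's so far
All strings over {m,n} with an odd number of n's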